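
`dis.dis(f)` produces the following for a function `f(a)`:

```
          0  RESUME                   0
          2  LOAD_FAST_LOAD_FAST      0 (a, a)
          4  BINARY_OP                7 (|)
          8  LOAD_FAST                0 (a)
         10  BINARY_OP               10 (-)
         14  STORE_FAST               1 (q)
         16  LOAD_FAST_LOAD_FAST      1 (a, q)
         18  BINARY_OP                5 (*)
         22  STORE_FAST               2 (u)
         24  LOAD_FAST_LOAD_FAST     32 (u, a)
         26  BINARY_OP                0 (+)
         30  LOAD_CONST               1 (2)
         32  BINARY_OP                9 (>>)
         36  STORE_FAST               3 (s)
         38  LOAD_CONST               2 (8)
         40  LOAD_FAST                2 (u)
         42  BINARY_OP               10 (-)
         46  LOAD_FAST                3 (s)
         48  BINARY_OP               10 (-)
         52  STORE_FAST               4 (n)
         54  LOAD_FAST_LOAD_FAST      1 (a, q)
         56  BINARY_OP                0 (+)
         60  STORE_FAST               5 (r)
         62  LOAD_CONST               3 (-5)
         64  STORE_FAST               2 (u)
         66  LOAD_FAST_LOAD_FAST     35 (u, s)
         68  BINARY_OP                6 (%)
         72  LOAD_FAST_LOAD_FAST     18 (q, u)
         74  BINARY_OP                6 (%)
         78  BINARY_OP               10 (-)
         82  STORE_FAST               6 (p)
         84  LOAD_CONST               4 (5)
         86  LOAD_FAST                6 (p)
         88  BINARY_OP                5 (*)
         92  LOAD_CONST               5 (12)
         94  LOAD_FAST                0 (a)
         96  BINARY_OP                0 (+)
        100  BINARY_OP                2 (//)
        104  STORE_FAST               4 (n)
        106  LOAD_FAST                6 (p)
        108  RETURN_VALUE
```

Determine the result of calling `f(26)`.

1

LOAD_FAST_LOAD_FAST a,a → push 26,26. Stack: [26, 26]
BINARY_OP | → 26 | 26 = 26. Stack: [26]
LOAD_FAST a → push 26. Stack: [26, 26]
BINARY_OP - → 26 - 26 = 0. Stack: [0]
STORE_FAST q → q=0. Stack: []
LOAD_FAST_LOAD_FAST a,q → push 26,0. Stack: [26, 0]
BINARY_OP * → 26 * 0 = 0. Stack: [0]
STORE_FAST u → u=0. Stack: []
LOAD_FAST_LOAD_FAST u,a → push 0,26. Stack: [0, 26]
BINARY_OP + → 0 + 26 = 26. Stack: [26]
LOAD_CONST → push 2. Stack: [26, 2]
BINARY_OP >> → 26 >> 2 = 6. Stack: [6]
STORE_FAST s → s=6. Stack: []
LOAD_CONST → push 8. Stack: [8]
LOAD_FAST u → push 0. Stack: [8, 0]
BINARY_OP - → 8 - 0 = 8. Stack: [8]
LOAD_FAST s → push 6. Stack: [8, 6]
BINARY_OP - → 8 - 6 = 2. Stack: [2]
STORE_FAST n → n=2. Stack: []
LOAD_FAST_LOAD_FAST a,q → push 26,0. Stack: [26, 0]
BINARY_OP + → 26 + 0 = 26. Stack: [26]
STORE_FAST r → r=26. Stack: []
LOAD_CONST → push -5. Stack: [-5]
STORE_FAST u → u=-5. Stack: []
LOAD_FAST_LOAD_FAST u,s → push -5,6. Stack: [-5, 6]
BINARY_OP % → -5 % 6 = 1. Stack: [1]
LOAD_FAST_LOAD_FAST q,u → push 0,-5. Stack: [1, 0, -5]
BINARY_OP % → 0 % -5 = 0. Stack: [1, 0]
BINARY_OP - → 1 - 0 = 1. Stack: [1]
STORE_FAST p → p=1. Stack: []
LOAD_CONST → push 5. Stack: [5]
LOAD_FAST p → push 1. Stack: [5, 1]
BINARY_OP * → 5 * 1 = 5. Stack: [5]
LOAD_CONST → push 12. Stack: [5, 12]
LOAD_FAST a → push 26. Stack: [5, 12, 26]
BINARY_OP + → 12 + 26 = 38. Stack: [5, 38]
BINARY_OP // → 5 // 38 = 0. Stack: [0]
STORE_FAST n → n=0. Stack: []
LOAD_FAST p → push 1. Stack: [1]
RETURN_VALUE → return 1.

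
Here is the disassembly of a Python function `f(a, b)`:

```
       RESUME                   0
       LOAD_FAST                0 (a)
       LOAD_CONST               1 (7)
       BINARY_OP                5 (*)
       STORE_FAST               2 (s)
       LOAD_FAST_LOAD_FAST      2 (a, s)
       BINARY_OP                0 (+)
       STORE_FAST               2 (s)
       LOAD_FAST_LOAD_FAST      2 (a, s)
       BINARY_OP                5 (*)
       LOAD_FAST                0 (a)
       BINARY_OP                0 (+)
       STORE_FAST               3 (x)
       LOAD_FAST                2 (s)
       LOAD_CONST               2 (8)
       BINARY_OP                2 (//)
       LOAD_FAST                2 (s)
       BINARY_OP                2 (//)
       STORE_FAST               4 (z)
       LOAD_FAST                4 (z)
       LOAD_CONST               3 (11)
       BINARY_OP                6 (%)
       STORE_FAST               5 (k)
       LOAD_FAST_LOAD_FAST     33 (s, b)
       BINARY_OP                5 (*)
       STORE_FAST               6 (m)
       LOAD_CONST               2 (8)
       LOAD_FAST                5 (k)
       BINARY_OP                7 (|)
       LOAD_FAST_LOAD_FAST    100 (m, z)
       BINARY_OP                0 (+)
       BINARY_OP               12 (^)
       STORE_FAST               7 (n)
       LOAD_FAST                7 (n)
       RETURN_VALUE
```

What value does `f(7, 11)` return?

LOAD_FAST a → push 7. Stack: [7]
LOAD_CONST → push 7. Stack: [7, 7]
BINARY_OP * → 7 * 7 = 49. Stack: [49]
STORE_FAST s → s=49. Stack: []
LOAD_FAST_LOAD_FAST a,s → push 7,49. Stack: [7, 49]
BINARY_OP + → 7 + 49 = 56. Stack: [56]
STORE_FAST s → s=56. Stack: []
LOAD_FAST_LOAD_FAST a,s → push 7,56. Stack: [7, 56]
BINARY_OP * → 7 * 56 = 392. Stack: [392]
LOAD_FAST a → push 7. Stack: [392, 7]
BINARY_OP + → 392 + 7 = 399. Stack: [399]
STORE_FAST x → x=399. Stack: []
LOAD_FAST s → push 56. Stack: [56]
LOAD_CONST → push 8. Stack: [56, 8]
BINARY_OP // → 56 // 8 = 7. Stack: [7]
LOAD_FAST s → push 56. Stack: [7, 56]
BINARY_OP // → 7 // 56 = 0. Stack: [0]
STORE_FAST z → z=0. Stack: []
LOAD_FAST z → push 0. Stack: [0]
LOAD_CONST → push 11. Stack: [0, 11]
BINARY_OP % → 0 % 11 = 0. Stack: [0]
STORE_FAST k → k=0. Stack: []
LOAD_FAST_LOAD_FAST s,b → push 56,11. Stack: [56, 11]
BINARY_OP * → 56 * 11 = 616. Stack: [616]
STORE_FAST m → m=616. Stack: []
LOAD_CONST → push 8. Stack: [8]
LOAD_FAST k → push 0. Stack: [8, 0]
BINARY_OP | → 8 | 0 = 8. Stack: [8]
LOAD_FAST_LOAD_FAST m,z → push 616,0. Stack: [8, 616, 0]
BINARY_OP + → 616 + 0 = 616. Stack: [8, 616]
BINARY_OP ^ → 8 ^ 616 = 608. Stack: [608]
STORE_FAST n → n=608. Stack: []
LOAD_FAST n → push 608. Stack: [608]
RETURN_VALUE → return 608.

608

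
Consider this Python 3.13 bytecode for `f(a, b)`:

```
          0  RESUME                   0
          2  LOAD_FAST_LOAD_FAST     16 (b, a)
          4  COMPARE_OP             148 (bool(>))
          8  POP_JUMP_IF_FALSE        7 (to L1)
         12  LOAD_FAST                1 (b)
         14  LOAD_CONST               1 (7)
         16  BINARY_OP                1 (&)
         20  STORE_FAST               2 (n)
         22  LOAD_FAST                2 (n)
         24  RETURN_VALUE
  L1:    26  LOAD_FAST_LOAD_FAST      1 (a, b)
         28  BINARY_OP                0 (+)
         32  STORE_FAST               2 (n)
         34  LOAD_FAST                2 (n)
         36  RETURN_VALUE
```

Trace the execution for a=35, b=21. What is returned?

LOAD_FAST_LOAD_FAST b,a → push 21,35. Stack: [21, 35]
COMPARE_OP bool(>) → 21 vs 35 = False. Stack: [False]
POP_JUMP_IF_FALSE → pop False; jump. Stack: []
LOAD_FAST_LOAD_FAST a,b → push 35,21. Stack: [35, 21]
BINARY_OP + → 35 + 21 = 56. Stack: [56]
STORE_FAST n → n=56. Stack: []
LOAD_FAST n → push 56. Stack: [56]
RETURN_VALUE → return 56.

56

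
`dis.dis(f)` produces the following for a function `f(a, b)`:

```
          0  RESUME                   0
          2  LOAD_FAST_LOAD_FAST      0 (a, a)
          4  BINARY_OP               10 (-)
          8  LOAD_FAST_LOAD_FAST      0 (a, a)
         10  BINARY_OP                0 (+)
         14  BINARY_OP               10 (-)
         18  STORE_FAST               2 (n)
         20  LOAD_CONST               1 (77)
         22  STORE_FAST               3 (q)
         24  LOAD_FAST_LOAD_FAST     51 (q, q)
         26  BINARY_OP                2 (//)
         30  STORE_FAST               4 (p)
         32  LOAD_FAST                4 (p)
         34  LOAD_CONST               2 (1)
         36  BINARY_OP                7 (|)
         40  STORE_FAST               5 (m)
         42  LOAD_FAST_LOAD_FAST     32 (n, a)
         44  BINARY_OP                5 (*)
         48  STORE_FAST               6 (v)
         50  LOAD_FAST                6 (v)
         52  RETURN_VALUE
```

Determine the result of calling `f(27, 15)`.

-1458

LOAD_FAST_LOAD_FAST a,a → push 27,27. Stack: [27, 27]
BINARY_OP - → 27 - 27 = 0. Stack: [0]
LOAD_FAST_LOAD_FAST a,a → push 27,27. Stack: [0, 27, 27]
BINARY_OP + → 27 + 27 = 54. Stack: [0, 54]
BINARY_OP - → 0 - 54 = -54. Stack: [-54]
STORE_FAST n → n=-54. Stack: []
LOAD_CONST → push 77. Stack: [77]
STORE_FAST q → q=77. Stack: []
LOAD_FAST_LOAD_FAST q,q → push 77,77. Stack: [77, 77]
BINARY_OP // → 77 // 77 = 1. Stack: [1]
STORE_FAST p → p=1. Stack: []
LOAD_FAST p → push 1. Stack: [1]
LOAD_CONST → push 1. Stack: [1, 1]
BINARY_OP | → 1 | 1 = 1. Stack: [1]
STORE_FAST m → m=1. Stack: []
LOAD_FAST_LOAD_FAST n,a → push -54,27. Stack: [-54, 27]
BINARY_OP * → -54 * 27 = -1458. Stack: [-1458]
STORE_FAST v → v=-1458. Stack: []
LOAD_FAST v → push -1458. Stack: [-1458]
RETURN_VALUE → return -1458.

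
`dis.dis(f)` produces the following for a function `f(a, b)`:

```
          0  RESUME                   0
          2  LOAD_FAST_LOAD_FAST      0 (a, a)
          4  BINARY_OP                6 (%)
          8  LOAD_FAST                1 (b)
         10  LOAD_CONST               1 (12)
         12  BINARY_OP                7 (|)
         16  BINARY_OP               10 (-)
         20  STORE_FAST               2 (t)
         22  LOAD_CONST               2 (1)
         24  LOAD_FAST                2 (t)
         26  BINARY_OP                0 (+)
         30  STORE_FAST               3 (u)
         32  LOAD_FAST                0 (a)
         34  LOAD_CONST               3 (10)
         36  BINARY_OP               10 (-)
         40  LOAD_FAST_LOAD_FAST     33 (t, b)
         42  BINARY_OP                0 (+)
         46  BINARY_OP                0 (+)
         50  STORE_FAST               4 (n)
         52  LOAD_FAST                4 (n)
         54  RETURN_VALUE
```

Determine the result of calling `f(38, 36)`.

LOAD_FAST_LOAD_FAST a,a → push 38,38. Stack: [38, 38]
BINARY_OP % → 38 % 38 = 0. Stack: [0]
LOAD_FAST b → push 36. Stack: [0, 36]
LOAD_CONST → push 12. Stack: [0, 36, 12]
BINARY_OP | → 36 | 12 = 44. Stack: [0, 44]
BINARY_OP - → 0 - 44 = -44. Stack: [-44]
STORE_FAST t → t=-44. Stack: []
LOAD_CONST → push 1. Stack: [1]
LOAD_FAST t → push -44. Stack: [1, -44]
BINARY_OP + → 1 + -44 = -43. Stack: [-43]
STORE_FAST u → u=-43. Stack: []
LOAD_FAST a → push 38. Stack: [38]
LOAD_CONST → push 10. Stack: [38, 10]
BINARY_OP - → 38 - 10 = 28. Stack: [28]
LOAD_FAST_LOAD_FAST t,b → push -44,36. Stack: [28, -44, 36]
BINARY_OP + → -44 + 36 = -8. Stack: [28, -8]
BINARY_OP + → 28 + -8 = 20. Stack: [20]
STORE_FAST n → n=20. Stack: []
LOAD_FAST n → push 20. Stack: [20]
RETURN_VALUE → return 20.

20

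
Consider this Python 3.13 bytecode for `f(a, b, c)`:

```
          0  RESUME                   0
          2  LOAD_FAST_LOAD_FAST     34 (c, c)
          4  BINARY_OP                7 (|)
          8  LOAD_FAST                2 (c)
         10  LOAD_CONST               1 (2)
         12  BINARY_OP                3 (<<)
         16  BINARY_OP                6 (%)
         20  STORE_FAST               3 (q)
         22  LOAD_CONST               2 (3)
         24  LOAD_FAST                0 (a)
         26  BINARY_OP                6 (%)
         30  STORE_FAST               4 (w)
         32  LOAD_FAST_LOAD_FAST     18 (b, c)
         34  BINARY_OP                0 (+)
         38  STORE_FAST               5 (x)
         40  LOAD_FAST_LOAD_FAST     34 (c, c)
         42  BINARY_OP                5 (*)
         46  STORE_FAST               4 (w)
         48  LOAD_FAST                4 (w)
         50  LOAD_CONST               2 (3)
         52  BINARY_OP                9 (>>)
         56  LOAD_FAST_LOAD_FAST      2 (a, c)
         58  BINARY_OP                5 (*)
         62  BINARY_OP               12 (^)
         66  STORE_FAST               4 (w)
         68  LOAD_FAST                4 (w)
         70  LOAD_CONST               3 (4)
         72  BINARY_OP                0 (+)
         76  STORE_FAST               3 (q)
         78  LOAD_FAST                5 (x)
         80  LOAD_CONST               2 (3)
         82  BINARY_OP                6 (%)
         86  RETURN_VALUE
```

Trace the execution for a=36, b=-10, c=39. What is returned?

LOAD_FAST_LOAD_FAST c,c → push 39,39. Stack: [39, 39]
BINARY_OP | → 39 | 39 = 39. Stack: [39]
LOAD_FAST c → push 39. Stack: [39, 39]
LOAD_CONST → push 2. Stack: [39, 39, 2]
BINARY_OP << → 39 << 2 = 156. Stack: [39, 156]
BINARY_OP % → 39 % 156 = 39. Stack: [39]
STORE_FAST q → q=39. Stack: []
LOAD_CONST → push 3. Stack: [3]
LOAD_FAST a → push 36. Stack: [3, 36]
BINARY_OP % → 3 % 36 = 3. Stack: [3]
STORE_FAST w → w=3. Stack: []
LOAD_FAST_LOAD_FAST b,c → push -10,39. Stack: [-10, 39]
BINARY_OP + → -10 + 39 = 29. Stack: [29]
STORE_FAST x → x=29. Stack: []
LOAD_FAST_LOAD_FAST c,c → push 39,39. Stack: [39, 39]
BINARY_OP * → 39 * 39 = 1521. Stack: [1521]
STORE_FAST w → w=1521. Stack: []
LOAD_FAST w → push 1521. Stack: [1521]
LOAD_CONST → push 3. Stack: [1521, 3]
BINARY_OP >> → 1521 >> 3 = 190. Stack: [190]
LOAD_FAST_LOAD_FAST a,c → push 36,39. Stack: [190, 36, 39]
BINARY_OP * → 36 * 39 = 1404. Stack: [190, 1404]
BINARY_OP ^ → 190 ^ 1404 = 1474. Stack: [1474]
STORE_FAST w → w=1474. Stack: []
LOAD_FAST w → push 1474. Stack: [1474]
LOAD_CONST → push 4. Stack: [1474, 4]
BINARY_OP + → 1474 + 4 = 1478. Stack: [1478]
STORE_FAST q → q=1478. Stack: []
LOAD_FAST x → push 29. Stack: [29]
LOAD_CONST → push 3. Stack: [29, 3]
BINARY_OP % → 29 % 3 = 2. Stack: [2]
RETURN_VALUE → return 2.

2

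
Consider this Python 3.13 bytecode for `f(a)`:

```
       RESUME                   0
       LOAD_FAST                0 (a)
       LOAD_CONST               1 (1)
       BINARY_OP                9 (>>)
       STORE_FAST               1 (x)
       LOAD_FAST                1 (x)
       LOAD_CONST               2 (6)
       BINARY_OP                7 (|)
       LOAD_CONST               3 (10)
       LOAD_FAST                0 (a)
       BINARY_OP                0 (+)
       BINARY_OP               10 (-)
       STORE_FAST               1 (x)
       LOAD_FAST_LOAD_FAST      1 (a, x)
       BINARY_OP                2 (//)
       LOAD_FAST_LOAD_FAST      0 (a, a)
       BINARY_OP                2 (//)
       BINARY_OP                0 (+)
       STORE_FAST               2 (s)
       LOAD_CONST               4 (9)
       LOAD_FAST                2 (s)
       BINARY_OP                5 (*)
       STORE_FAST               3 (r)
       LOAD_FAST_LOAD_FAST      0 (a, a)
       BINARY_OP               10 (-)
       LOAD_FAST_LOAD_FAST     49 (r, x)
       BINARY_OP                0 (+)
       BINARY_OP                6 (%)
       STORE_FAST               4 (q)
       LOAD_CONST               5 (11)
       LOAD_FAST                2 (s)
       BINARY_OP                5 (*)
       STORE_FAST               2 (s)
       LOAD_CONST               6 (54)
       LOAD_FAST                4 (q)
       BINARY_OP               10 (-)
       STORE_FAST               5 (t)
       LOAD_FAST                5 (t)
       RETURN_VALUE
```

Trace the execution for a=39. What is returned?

LOAD_FAST a → push 39. Stack: [39]
LOAD_CONST → push 1. Stack: [39, 1]
BINARY_OP >> → 39 >> 1 = 19. Stack: [19]
STORE_FAST x → x=19. Stack: []
LOAD_FAST x → push 19. Stack: [19]
LOAD_CONST → push 6. Stack: [19, 6]
BINARY_OP | → 19 | 6 = 23. Stack: [23]
LOAD_CONST → push 10. Stack: [23, 10]
LOAD_FAST a → push 39. Stack: [23, 10, 39]
BINARY_OP + → 10 + 39 = 49. Stack: [23, 49]
BINARY_OP - → 23 - 49 = -26. Stack: [-26]
STORE_FAST x → x=-26. Stack: []
LOAD_FAST_LOAD_FAST a,x → push 39,-26. Stack: [39, -26]
BINARY_OP // → 39 // -26 = -2. Stack: [-2]
LOAD_FAST_LOAD_FAST a,a → push 39,39. Stack: [-2, 39, 39]
BINARY_OP // → 39 // 39 = 1. Stack: [-2, 1]
BINARY_OP + → -2 + 1 = -1. Stack: [-1]
STORE_FAST s → s=-1. Stack: []
LOAD_CONST → push 9. Stack: [9]
LOAD_FAST s → push -1. Stack: [9, -1]
BINARY_OP * → 9 * -1 = -9. Stack: [-9]
STORE_FAST r → r=-9. Stack: []
LOAD_FAST_LOAD_FAST a,a → push 39,39. Stack: [39, 39]
BINARY_OP - → 39 - 39 = 0. Stack: [0]
LOAD_FAST_LOAD_FAST r,x → push -9,-26. Stack: [0, -9, -26]
BINARY_OP + → -9 + -26 = -35. Stack: [0, -35]
BINARY_OP % → 0 % -35 = 0. Stack: [0]
STORE_FAST q → q=0. Stack: []
LOAD_CONST → push 11. Stack: [11]
LOAD_FAST s → push -1. Stack: [11, -1]
BINARY_OP * → 11 * -1 = -11. Stack: [-11]
STORE_FAST s → s=-11. Stack: []
LOAD_CONST → push 54. Stack: [54]
LOAD_FAST q → push 0. Stack: [54, 0]
BINARY_OP - → 54 - 0 = 54. Stack: [54]
STORE_FAST t → t=54. Stack: []
LOAD_FAST t → push 54. Stack: [54]
RETURN_VALUE → return 54.

54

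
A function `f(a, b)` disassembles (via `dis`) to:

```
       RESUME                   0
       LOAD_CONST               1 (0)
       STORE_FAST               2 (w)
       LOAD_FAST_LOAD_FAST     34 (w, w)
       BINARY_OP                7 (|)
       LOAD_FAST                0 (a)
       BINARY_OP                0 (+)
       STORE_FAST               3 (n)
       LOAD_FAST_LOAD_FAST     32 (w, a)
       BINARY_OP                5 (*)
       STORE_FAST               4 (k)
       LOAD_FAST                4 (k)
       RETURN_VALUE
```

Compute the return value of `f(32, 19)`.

0

LOAD_CONST → push 0. Stack: [0]
STORE_FAST w → w=0. Stack: []
LOAD_FAST_LOAD_FAST w,w → push 0,0. Stack: [0, 0]
BINARY_OP | → 0 | 0 = 0. Stack: [0]
LOAD_FAST a → push 32. Stack: [0, 32]
BINARY_OP + → 0 + 32 = 32. Stack: [32]
STORE_FAST n → n=32. Stack: []
LOAD_FAST_LOAD_FAST w,a → push 0,32. Stack: [0, 32]
BINARY_OP * → 0 * 32 = 0. Stack: [0]
STORE_FAST k → k=0. Stack: []
LOAD_FAST k → push 0. Stack: [0]
RETURN_VALUE → return 0.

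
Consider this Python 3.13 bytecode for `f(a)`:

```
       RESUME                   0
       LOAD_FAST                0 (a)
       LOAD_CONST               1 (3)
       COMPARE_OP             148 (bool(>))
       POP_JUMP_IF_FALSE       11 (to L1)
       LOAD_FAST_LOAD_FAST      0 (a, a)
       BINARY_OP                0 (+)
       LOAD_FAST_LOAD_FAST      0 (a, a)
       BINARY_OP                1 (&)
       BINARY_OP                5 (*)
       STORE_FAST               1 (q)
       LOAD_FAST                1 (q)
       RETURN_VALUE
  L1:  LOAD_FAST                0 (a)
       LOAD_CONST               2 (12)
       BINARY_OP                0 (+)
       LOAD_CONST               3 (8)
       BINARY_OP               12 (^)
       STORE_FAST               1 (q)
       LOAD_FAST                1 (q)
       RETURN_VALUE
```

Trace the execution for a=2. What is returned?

6

LOAD_FAST a → push 2. Stack: [2]
LOAD_CONST → push 3. Stack: [2, 3]
COMPARE_OP bool(>) → 2 vs 3 = False. Stack: [False]
POP_JUMP_IF_FALSE → pop False; jump. Stack: []
LOAD_FAST a → push 2. Stack: [2]
LOAD_CONST → push 12. Stack: [2, 12]
BINARY_OP + → 2 + 12 = 14. Stack: [14]
LOAD_CONST → push 8. Stack: [14, 8]
BINARY_OP ^ → 14 ^ 8 = 6. Stack: [6]
STORE_FAST q → q=6. Stack: []
LOAD_FAST q → push 6. Stack: [6]
RETURN_VALUE → return 6.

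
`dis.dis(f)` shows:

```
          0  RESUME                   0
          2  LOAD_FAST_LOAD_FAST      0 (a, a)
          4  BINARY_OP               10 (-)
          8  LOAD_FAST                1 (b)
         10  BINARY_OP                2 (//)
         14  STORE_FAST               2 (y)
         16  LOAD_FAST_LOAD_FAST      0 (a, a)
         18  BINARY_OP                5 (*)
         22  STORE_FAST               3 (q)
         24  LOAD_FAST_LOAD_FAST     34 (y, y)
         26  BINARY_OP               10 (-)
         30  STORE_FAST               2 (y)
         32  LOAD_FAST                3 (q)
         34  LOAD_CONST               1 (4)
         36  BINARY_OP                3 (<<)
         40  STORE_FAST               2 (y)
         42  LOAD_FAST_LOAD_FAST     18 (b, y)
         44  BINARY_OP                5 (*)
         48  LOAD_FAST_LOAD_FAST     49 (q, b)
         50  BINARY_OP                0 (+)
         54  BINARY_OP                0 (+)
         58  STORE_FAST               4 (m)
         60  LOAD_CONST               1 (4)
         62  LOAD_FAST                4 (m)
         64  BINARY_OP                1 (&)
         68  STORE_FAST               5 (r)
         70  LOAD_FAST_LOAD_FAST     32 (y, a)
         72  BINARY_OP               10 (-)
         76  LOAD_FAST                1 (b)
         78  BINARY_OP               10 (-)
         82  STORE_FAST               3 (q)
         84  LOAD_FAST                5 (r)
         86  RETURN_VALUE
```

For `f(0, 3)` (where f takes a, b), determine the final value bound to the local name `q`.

LOAD_FAST_LOAD_FAST a,a → push 0,0. Stack: [0, 0]
BINARY_OP - → 0 - 0 = 0. Stack: [0]
LOAD_FAST b → push 3. Stack: [0, 3]
BINARY_OP // → 0 // 3 = 0. Stack: [0]
STORE_FAST y → y=0. Stack: []
LOAD_FAST_LOAD_FAST a,a → push 0,0. Stack: [0, 0]
BINARY_OP * → 0 * 0 = 0. Stack: [0]
STORE_FAST q → q=0. Stack: []
LOAD_FAST_LOAD_FAST y,y → push 0,0. Stack: [0, 0]
BINARY_OP - → 0 - 0 = 0. Stack: [0]
STORE_FAST y → y=0. Stack: []
LOAD_FAST q → push 0. Stack: [0]
LOAD_CONST → push 4. Stack: [0, 4]
BINARY_OP << → 0 << 4 = 0. Stack: [0]
STORE_FAST y → y=0. Stack: []
LOAD_FAST_LOAD_FAST b,y → push 3,0. Stack: [3, 0]
BINARY_OP * → 3 * 0 = 0. Stack: [0]
LOAD_FAST_LOAD_FAST q,b → push 0,3. Stack: [0, 0, 3]
BINARY_OP + → 0 + 3 = 3. Stack: [0, 3]
BINARY_OP + → 0 + 3 = 3. Stack: [3]
STORE_FAST m → m=3. Stack: []
LOAD_CONST → push 4. Stack: [4]
LOAD_FAST m → push 3. Stack: [4, 3]
BINARY_OP & → 4 & 3 = 0. Stack: [0]
STORE_FAST r → r=0. Stack: []
LOAD_FAST_LOAD_FAST y,a → push 0,0. Stack: [0, 0]
BINARY_OP - → 0 - 0 = 0. Stack: [0]
LOAD_FAST b → push 3. Stack: [0, 3]
BINARY_OP - → 0 - 3 = -3. Stack: [-3]
STORE_FAST q → q=-3. Stack: []
LOAD_FAST r → push 0. Stack: [0]
RETURN_VALUE → return 0.

-3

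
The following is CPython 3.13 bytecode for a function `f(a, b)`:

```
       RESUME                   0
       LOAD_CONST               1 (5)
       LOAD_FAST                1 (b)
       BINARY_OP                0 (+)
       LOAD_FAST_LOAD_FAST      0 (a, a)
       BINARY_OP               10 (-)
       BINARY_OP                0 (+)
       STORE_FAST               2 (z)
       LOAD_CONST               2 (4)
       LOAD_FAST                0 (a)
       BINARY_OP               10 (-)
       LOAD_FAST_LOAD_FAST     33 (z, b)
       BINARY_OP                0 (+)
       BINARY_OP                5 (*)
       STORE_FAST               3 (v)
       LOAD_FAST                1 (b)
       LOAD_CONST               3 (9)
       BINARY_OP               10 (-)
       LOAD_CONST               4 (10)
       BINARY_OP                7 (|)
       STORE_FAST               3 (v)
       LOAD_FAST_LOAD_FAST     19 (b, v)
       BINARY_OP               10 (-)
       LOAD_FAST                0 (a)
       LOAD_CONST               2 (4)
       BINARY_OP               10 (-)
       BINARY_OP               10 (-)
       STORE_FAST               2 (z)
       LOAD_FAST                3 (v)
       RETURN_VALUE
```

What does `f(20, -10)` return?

-17

LOAD_CONST → push 5. Stack: [5]
LOAD_FAST b → push -10. Stack: [5, -10]
BINARY_OP + → 5 + -10 = -5. Stack: [-5]
LOAD_FAST_LOAD_FAST a,a → push 20,20. Stack: [-5, 20, 20]
BINARY_OP - → 20 - 20 = 0. Stack: [-5, 0]
BINARY_OP + → -5 + 0 = -5. Stack: [-5]
STORE_FAST z → z=-5. Stack: []
LOAD_CONST → push 4. Stack: [4]
LOAD_FAST a → push 20. Stack: [4, 20]
BINARY_OP - → 4 - 20 = -16. Stack: [-16]
LOAD_FAST_LOAD_FAST z,b → push -5,-10. Stack: [-16, -5, -10]
BINARY_OP + → -5 + -10 = -15. Stack: [-16, -15]
BINARY_OP * → -16 * -15 = 240. Stack: [240]
STORE_FAST v → v=240. Stack: []
LOAD_FAST b → push -10. Stack: [-10]
LOAD_CONST → push 9. Stack: [-10, 9]
BINARY_OP - → -10 - 9 = -19. Stack: [-19]
LOAD_CONST → push 10. Stack: [-19, 10]
BINARY_OP | → -19 | 10 = -17. Stack: [-17]
STORE_FAST v → v=-17. Stack: []
LOAD_FAST_LOAD_FAST b,v → push -10,-17. Stack: [-10, -17]
BINARY_OP - → -10 - -17 = 7. Stack: [7]
LOAD_FAST a → push 20. Stack: [7, 20]
LOAD_CONST → push 4. Stack: [7, 20, 4]
BINARY_OP - → 20 - 4 = 16. Stack: [7, 16]
BINARY_OP - → 7 - 16 = -9. Stack: [-9]
STORE_FAST z → z=-9. Stack: []
LOAD_FAST v → push -17. Stack: [-17]
RETURN_VALUE → return -17.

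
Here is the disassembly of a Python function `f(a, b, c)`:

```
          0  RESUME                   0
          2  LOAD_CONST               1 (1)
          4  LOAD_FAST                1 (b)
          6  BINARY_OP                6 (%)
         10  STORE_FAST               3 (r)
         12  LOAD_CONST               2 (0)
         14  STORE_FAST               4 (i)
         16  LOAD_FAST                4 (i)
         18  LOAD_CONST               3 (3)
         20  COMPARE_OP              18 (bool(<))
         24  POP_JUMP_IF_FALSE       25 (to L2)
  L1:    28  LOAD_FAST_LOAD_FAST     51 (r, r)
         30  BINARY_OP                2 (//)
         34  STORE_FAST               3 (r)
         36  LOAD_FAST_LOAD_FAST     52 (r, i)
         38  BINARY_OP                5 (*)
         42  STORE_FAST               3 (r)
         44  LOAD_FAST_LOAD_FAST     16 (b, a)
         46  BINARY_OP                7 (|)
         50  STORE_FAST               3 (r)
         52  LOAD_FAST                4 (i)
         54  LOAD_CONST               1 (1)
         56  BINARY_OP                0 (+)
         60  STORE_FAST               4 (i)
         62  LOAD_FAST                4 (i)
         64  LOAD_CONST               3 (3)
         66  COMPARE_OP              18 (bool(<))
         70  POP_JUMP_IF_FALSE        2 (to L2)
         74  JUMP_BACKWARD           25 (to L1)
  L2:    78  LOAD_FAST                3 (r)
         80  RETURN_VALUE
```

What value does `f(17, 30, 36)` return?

31

LOAD_CONST → push 1. Stack: [1]
LOAD_FAST b → push 30. Stack: [1, 30]
BINARY_OP % → 1 % 30 = 1. Stack: [1]
STORE_FAST r → r=1. Stack: []
LOAD_CONST → push 0. Stack: [0]
STORE_FAST i → i=0. Stack: []
LOAD_FAST i → push 0. Stack: [0]
LOAD_CONST → push 3. Stack: [0, 3]
COMPARE_OP bool(<) → 0 vs 3 = True. Stack: [True]
POP_JUMP_IF_FALSE → pop True; no jump. Stack: []
LOAD_FAST_LOAD_FAST r,r → push 1,1. Stack: [1, 1]
BINARY_OP // → 1 // 1 = 1. Stack: [1]
STORE_FAST r → r=1. Stack: []
LOAD_FAST_LOAD_FAST r,i → push 1,0. Stack: [1, 0]
BINARY_OP * → 1 * 0 = 0. Stack: [0]
STORE_FAST r → r=0. Stack: []
LOAD_FAST_LOAD_FAST b,a → push 30,17. Stack: [30, 17]
BINARY_OP | → 30 | 17 = 31. Stack: [31]
STORE_FAST r → r=31. Stack: []
LOAD_FAST i → push 0. Stack: [0]
LOAD_CONST → push 1. Stack: [0, 1]
BINARY_OP + → 0 + 1 = 1. Stack: [1]
STORE_FAST i → i=1. Stack: []
LOAD_FAST i → push 1. Stack: [1]
LOAD_CONST → push 3. Stack: [1, 3]
COMPARE_OP bool(<) → 1 vs 3 = True. Stack: [True]
POP_JUMP_IF_FALSE → pop True; no jump. Stack: []
LOAD_FAST_LOAD_FAST r,r → push 31,31. Stack: [31, 31]
BINARY_OP // → 31 // 31 = 1. Stack: [1]
STORE_FAST r → r=1. Stack: []
LOAD_FAST_LOAD_FAST r,i → push 1,1. Stack: [1, 1]
BINARY_OP * → 1 * 1 = 1. Stack: [1]
STORE_FAST r → r=1. Stack: []
LOAD_FAST_LOAD_FAST b,a → push 30,17. Stack: [30, 17]
BINARY_OP | → 30 | 17 = 31. Stack: [31]
STORE_FAST r → r=31. Stack: []
LOAD_FAST i → push 1. Stack: [1]
LOAD_CONST → push 1. Stack: [1, 1]
BINARY_OP + → 1 + 1 = 2. Stack: [2]
STORE_FAST i → i=2. Stack: []
LOAD_FAST i → push 2. Stack: [2]
LOAD_CONST → push 3. Stack: [2, 3]
COMPARE_OP bool(<) → 2 vs 3 = True. Stack: [True]
POP_JUMP_IF_FALSE → pop True; no jump. Stack: []
LOAD_FAST_LOAD_FAST r,r → push 31,31. Stack: [31, 31]
BINARY_OP // → 31 // 31 = 1. Stack: [1]
STORE_FAST r → r=1. Stack: []
LOAD_FAST_LOAD_FAST r,i → push 1,2. Stack: [1, 2]
BINARY_OP * → 1 * 2 = 2. Stack: [2]
STORE_FAST r → r=2. Stack: []
LOAD_FAST_LOAD_FAST b,a → push 30,17. Stack: [30, 17]
BINARY_OP | → 30 | 17 = 31. Stack: [31]
STORE_FAST r → r=31. Stack: []
LOAD_FAST i → push 2. Stack: [2]
LOAD_CONST → push 1. Stack: [2, 1]
BINARY_OP + → 2 + 1 = 3. Stack: [3]
STORE_FAST i → i=3. Stack: []
LOAD_FAST i → push 3. Stack: [3]
LOAD_CONST → push 3. Stack: [3, 3]
COMPARE_OP bool(<) → 3 vs 3 = False. Stack: [False]
POP_JUMP_IF_FALSE → pop False; jump. Stack: []
LOAD_FAST r → push 31. Stack: [31]
RETURN_VALUE → return 31.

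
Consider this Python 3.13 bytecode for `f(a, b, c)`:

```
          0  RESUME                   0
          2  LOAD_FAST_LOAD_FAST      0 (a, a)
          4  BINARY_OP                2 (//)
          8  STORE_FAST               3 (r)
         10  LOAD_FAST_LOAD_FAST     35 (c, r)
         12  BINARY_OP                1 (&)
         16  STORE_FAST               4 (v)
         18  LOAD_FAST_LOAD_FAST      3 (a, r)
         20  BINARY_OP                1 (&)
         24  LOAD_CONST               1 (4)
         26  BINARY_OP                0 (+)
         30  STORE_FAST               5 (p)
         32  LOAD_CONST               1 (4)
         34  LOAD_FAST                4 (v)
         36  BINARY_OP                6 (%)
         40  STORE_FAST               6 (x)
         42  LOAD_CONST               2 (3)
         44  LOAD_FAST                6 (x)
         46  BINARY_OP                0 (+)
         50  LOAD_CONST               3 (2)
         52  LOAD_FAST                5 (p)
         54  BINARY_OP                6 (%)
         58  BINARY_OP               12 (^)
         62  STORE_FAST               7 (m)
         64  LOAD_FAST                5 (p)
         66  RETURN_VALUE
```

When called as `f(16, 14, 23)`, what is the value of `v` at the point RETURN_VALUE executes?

1

LOAD_FAST_LOAD_FAST a,a → push 16,16. Stack: [16, 16]
BINARY_OP // → 16 // 16 = 1. Stack: [1]
STORE_FAST r → r=1. Stack: []
LOAD_FAST_LOAD_FAST c,r → push 23,1. Stack: [23, 1]
BINARY_OP & → 23 & 1 = 1. Stack: [1]
STORE_FAST v → v=1. Stack: []
LOAD_FAST_LOAD_FAST a,r → push 16,1. Stack: [16, 1]
BINARY_OP & → 16 & 1 = 0. Stack: [0]
LOAD_CONST → push 4. Stack: [0, 4]
BINARY_OP + → 0 + 4 = 4. Stack: [4]
STORE_FAST p → p=4. Stack: []
LOAD_CONST → push 4. Stack: [4]
LOAD_FAST v → push 1. Stack: [4, 1]
BINARY_OP % → 4 % 1 = 0. Stack: [0]
STORE_FAST x → x=0. Stack: []
LOAD_CONST → push 3. Stack: [3]
LOAD_FAST x → push 0. Stack: [3, 0]
BINARY_OP + → 3 + 0 = 3. Stack: [3]
LOAD_CONST → push 2. Stack: [3, 2]
LOAD_FAST p → push 4. Stack: [3, 2, 4]
BINARY_OP % → 2 % 4 = 2. Stack: [3, 2]
BINARY_OP ^ → 3 ^ 2 = 1. Stack: [1]
STORE_FAST m → m=1. Stack: []
LOAD_FAST p → push 4. Stack: [4]
RETURN_VALUE → return 4.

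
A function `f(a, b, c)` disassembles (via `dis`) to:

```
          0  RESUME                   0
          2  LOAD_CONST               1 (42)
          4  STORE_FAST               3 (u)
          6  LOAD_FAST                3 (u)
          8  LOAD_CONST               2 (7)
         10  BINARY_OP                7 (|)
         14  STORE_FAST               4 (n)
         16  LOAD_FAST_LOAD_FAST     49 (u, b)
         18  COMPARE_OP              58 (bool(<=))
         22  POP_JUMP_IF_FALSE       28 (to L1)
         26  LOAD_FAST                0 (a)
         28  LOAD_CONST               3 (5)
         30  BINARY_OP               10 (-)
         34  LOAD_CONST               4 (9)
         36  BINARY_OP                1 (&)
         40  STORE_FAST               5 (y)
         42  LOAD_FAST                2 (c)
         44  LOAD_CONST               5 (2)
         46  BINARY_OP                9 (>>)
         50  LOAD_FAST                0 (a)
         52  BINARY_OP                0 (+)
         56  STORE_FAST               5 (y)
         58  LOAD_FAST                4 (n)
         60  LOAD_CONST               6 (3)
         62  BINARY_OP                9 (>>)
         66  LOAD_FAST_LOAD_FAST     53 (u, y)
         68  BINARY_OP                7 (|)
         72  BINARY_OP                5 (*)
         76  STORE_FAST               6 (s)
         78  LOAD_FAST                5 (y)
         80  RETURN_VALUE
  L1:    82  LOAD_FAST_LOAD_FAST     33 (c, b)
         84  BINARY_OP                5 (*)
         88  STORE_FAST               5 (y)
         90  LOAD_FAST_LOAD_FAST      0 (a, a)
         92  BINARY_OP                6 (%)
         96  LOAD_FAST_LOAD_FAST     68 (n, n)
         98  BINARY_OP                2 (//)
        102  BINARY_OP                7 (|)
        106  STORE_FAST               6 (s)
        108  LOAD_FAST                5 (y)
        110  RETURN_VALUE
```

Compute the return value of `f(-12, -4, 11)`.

-44

LOAD_CONST → push 42. Stack: [42]
STORE_FAST u → u=42. Stack: []
LOAD_FAST u → push 42. Stack: [42]
LOAD_CONST → push 7. Stack: [42, 7]
BINARY_OP | → 42 | 7 = 47. Stack: [47]
STORE_FAST n → n=47. Stack: []
LOAD_FAST_LOAD_FAST u,b → push 42,-4. Stack: [42, -4]
COMPARE_OP bool(<=) → 42 vs -4 = False. Stack: [False]
POP_JUMP_IF_FALSE → pop False; jump. Stack: []
LOAD_FAST_LOAD_FAST c,b → push 11,-4. Stack: [11, -4]
BINARY_OP * → 11 * -4 = -44. Stack: [-44]
STORE_FAST y → y=-44. Stack: []
LOAD_FAST_LOAD_FAST a,a → push -12,-12. Stack: [-12, -12]
BINARY_OP % → -12 % -12 = 0. Stack: [0]
LOAD_FAST_LOAD_FAST n,n → push 47,47. Stack: [0, 47, 47]
BINARY_OP // → 47 // 47 = 1. Stack: [0, 1]
BINARY_OP | → 0 | 1 = 1. Stack: [1]
STORE_FAST s → s=1. Stack: []
LOAD_FAST y → push -44. Stack: [-44]
RETURN_VALUE → return -44.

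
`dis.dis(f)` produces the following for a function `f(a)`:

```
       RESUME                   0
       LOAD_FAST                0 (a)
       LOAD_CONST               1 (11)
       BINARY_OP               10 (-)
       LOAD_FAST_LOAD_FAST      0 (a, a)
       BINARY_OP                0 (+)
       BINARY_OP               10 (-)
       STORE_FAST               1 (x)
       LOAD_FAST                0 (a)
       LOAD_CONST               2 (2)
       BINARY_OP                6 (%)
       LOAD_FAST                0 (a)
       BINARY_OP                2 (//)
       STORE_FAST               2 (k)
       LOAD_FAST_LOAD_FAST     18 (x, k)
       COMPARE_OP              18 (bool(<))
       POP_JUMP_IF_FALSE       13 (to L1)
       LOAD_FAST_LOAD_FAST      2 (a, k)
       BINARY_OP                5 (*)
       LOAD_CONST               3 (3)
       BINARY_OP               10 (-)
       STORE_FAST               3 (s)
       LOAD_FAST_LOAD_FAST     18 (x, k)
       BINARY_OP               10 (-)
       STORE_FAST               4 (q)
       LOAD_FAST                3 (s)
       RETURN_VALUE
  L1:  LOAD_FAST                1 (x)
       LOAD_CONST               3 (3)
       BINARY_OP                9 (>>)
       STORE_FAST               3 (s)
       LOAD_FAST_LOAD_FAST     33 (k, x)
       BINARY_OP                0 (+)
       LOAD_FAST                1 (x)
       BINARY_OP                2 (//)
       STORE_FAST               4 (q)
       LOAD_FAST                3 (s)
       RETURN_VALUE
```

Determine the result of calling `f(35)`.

-3

LOAD_FAST a → push 35. Stack: [35]
LOAD_CONST → push 11. Stack: [35, 11]
BINARY_OP - → 35 - 11 = 24. Stack: [24]
LOAD_FAST_LOAD_FAST a,a → push 35,35. Stack: [24, 35, 35]
BINARY_OP + → 35 + 35 = 70. Stack: [24, 70]
BINARY_OP - → 24 - 70 = -46. Stack: [-46]
STORE_FAST x → x=-46. Stack: []
LOAD_FAST a → push 35. Stack: [35]
LOAD_CONST → push 2. Stack: [35, 2]
BINARY_OP % → 35 % 2 = 1. Stack: [1]
LOAD_FAST a → push 35. Stack: [1, 35]
BINARY_OP // → 1 // 35 = 0. Stack: [0]
STORE_FAST k → k=0. Stack: []
LOAD_FAST_LOAD_FAST x,k → push -46,0. Stack: [-46, 0]
COMPARE_OP bool(<) → -46 vs 0 = True. Stack: [True]
POP_JUMP_IF_FALSE → pop True; no jump. Stack: []
LOAD_FAST_LOAD_FAST a,k → push 35,0. Stack: [35, 0]
BINARY_OP * → 35 * 0 = 0. Stack: [0]
LOAD_CONST → push 3. Stack: [0, 3]
BINARY_OP - → 0 - 3 = -3. Stack: [-3]
STORE_FAST s → s=-3. Stack: []
LOAD_FAST_LOAD_FAST x,k → push -46,0. Stack: [-46, 0]
BINARY_OP - → -46 - 0 = -46. Stack: [-46]
STORE_FAST q → q=-46. Stack: []
LOAD_FAST s → push -3. Stack: [-3]
RETURN_VALUE → return -3.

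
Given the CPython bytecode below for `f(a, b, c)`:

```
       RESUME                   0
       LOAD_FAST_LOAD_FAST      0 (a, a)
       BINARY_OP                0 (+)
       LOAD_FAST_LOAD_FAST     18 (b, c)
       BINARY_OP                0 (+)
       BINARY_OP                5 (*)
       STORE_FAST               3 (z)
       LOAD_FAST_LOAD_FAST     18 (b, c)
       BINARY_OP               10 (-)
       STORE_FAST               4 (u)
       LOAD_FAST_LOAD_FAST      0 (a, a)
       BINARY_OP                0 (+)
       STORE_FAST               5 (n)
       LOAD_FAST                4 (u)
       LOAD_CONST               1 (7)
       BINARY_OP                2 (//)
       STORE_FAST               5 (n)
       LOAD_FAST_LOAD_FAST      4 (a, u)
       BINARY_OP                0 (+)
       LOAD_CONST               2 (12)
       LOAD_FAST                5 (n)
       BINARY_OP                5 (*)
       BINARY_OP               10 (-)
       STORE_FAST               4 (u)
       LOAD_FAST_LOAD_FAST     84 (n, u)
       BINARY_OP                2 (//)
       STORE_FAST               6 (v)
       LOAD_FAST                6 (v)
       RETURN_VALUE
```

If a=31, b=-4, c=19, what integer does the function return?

LOAD_FAST_LOAD_FAST a,a → push 31,31. Stack: [31, 31]
BINARY_OP + → 31 + 31 = 62. Stack: [62]
LOAD_FAST_LOAD_FAST b,c → push -4,19. Stack: [62, -4, 19]
BINARY_OP + → -4 + 19 = 15. Stack: [62, 15]
BINARY_OP * → 62 * 15 = 930. Stack: [930]
STORE_FAST z → z=930. Stack: []
LOAD_FAST_LOAD_FAST b,c → push -4,19. Stack: [-4, 19]
BINARY_OP - → -4 - 19 = -23. Stack: [-23]
STORE_FAST u → u=-23. Stack: []
LOAD_FAST_LOAD_FAST a,a → push 31,31. Stack: [31, 31]
BINARY_OP + → 31 + 31 = 62. Stack: [62]
STORE_FAST n → n=62. Stack: []
LOAD_FAST u → push -23. Stack: [-23]
LOAD_CONST → push 7. Stack: [-23, 7]
BINARY_OP // → -23 // 7 = -4. Stack: [-4]
STORE_FAST n → n=-4. Stack: []
LOAD_FAST_LOAD_FAST a,u → push 31,-23. Stack: [31, -23]
BINARY_OP + → 31 + -23 = 8. Stack: [8]
LOAD_CONST → push 12. Stack: [8, 12]
LOAD_FAST n → push -4. Stack: [8, 12, -4]
BINARY_OP * → 12 * -4 = -48. Stack: [8, -48]
BINARY_OP - → 8 - -48 = 56. Stack: [56]
STORE_FAST u → u=56. Stack: []
LOAD_FAST_LOAD_FAST n,u → push -4,56. Stack: [-4, 56]
BINARY_OP // → -4 // 56 = -1. Stack: [-1]
STORE_FAST v → v=-1. Stack: []
LOAD_FAST v → push -1. Stack: [-1]
RETURN_VALUE → return -1.

-1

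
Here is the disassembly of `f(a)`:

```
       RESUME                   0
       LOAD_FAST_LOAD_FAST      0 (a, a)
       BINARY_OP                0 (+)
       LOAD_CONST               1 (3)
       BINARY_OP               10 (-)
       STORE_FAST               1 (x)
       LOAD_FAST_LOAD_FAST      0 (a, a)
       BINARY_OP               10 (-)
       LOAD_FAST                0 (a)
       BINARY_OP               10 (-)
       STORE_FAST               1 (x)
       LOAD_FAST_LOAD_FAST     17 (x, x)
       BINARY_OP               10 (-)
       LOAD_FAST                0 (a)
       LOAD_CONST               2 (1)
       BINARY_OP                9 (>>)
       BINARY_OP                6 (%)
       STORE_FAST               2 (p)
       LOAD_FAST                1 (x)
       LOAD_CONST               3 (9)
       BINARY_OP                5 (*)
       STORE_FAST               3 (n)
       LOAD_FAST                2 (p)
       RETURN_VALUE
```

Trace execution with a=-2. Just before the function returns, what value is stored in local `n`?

LOAD_FAST_LOAD_FAST a,a → push -2,-2. Stack: [-2, -2]
BINARY_OP + → -2 + -2 = -4. Stack: [-4]
LOAD_CONST → push 3. Stack: [-4, 3]
BINARY_OP - → -4 - 3 = -7. Stack: [-7]
STORE_FAST x → x=-7. Stack: []
LOAD_FAST_LOAD_FAST a,a → push -2,-2. Stack: [-2, -2]
BINARY_OP - → -2 - -2 = 0. Stack: [0]
LOAD_FAST a → push -2. Stack: [0, -2]
BINARY_OP - → 0 - -2 = 2. Stack: [2]
STORE_FAST x → x=2. Stack: []
LOAD_FAST_LOAD_FAST x,x → push 2,2. Stack: [2, 2]
BINARY_OP - → 2 - 2 = 0. Stack: [0]
LOAD_FAST a → push -2. Stack: [0, -2]
LOAD_CONST → push 1. Stack: [0, -2, 1]
BINARY_OP >> → -2 >> 1 = -1. Stack: [0, -1]
BINARY_OP % → 0 % -1 = 0. Stack: [0]
STORE_FAST p → p=0. Stack: []
LOAD_FAST x → push 2. Stack: [2]
LOAD_CONST → push 9. Stack: [2, 9]
BINARY_OP * → 2 * 9 = 18. Stack: [18]
STORE_FAST n → n=18. Stack: []
LOAD_FAST p → push 0. Stack: [0]
RETURN_VALUE → return 0.

18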